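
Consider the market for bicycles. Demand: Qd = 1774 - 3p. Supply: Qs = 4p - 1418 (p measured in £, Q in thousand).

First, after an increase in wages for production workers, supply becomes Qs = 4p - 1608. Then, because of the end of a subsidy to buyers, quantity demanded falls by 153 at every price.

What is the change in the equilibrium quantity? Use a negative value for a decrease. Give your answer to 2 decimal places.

Before the shock: 1774 - 3p = 4p - 1418 ⇒ 3192 = 7p ⇒ p = 456, Q = 406.
The new curves are Qd = 1621 - 3p (demand) and Qs = 4p - 1608 (supply).
Equate the new curves: 1621 - 3p = 4p - 1608, giving 3229 = 7p, p = 3229/7 ≈ 461.2857, Q = 1660/7 ≈ 237.1429.
ΔQ = 237.1429 − 406 = -168.86.

-168.86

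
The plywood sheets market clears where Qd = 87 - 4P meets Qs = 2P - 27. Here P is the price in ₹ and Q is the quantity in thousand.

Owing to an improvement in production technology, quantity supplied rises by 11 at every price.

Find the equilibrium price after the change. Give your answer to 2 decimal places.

Before the shock: 87 - 4P = 2P - 27 ⇒ 114 = 6P ⇒ P = 19, Q = 11.
With the change applied: demand Qd = 87 - 4P, supply Qs = 2P - 16.
New equilibrium: 87 - 4P = 2P - 16 ⇒ 103 = 6P ⇒ P = 103/6 ≈ 17.1667, Q = 55/3 ≈ 18.3333.

17.17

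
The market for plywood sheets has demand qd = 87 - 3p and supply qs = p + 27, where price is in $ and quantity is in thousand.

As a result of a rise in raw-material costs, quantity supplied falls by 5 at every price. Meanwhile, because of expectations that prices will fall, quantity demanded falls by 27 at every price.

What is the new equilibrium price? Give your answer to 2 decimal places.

9.50

Initially, 87 - 3p = p + 27, so 60 = 4p and p = 15, q = 42.
The new curves are qd = 60 - 3p (demand) and qs = p + 22 (supply).
Equate the new curves: 60 - 3p = p + 22, giving 38 = 4p, p = 9.5, q = 31.5.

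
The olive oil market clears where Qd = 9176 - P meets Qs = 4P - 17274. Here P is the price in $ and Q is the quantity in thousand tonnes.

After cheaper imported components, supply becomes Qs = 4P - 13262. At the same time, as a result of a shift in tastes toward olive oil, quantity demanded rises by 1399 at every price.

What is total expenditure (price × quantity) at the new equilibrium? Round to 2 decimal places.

Original equilibrium: 9176 - P = 4P - 17274 gives 26450 = 5P, so P = 5290 and Q = 3886.
With the change applied: demand Qd = 10575 - P, supply Qs = 4P - 13262.
Setting them equal: 10575 - P = 4P - 13262 → 23837 = 5P, so P = 4767.4 and Q = 5807.6.
New expenditure = 4767.4 × 5807.6 = 27687152.24.

27687152.24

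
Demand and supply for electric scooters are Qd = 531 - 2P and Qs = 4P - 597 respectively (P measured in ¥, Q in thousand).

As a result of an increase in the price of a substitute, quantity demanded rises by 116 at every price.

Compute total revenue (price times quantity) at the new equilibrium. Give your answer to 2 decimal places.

Before the shock: 531 - 2P = 4P - 597 ⇒ 1128 = 6P ⇒ P = 188, Q = 155.
After the shift, demand is Qd = 647 - 2P and supply is Qs = 4P - 597.
New equilibrium: 647 - 2P = 4P - 597 ⇒ 1244 = 6P ⇒ P = 622/3 ≈ 207.3333, Q = 697/3 ≈ 232.3333.
New expenditure = 207.3333 × 232.3333 = 48170.44.

48170.44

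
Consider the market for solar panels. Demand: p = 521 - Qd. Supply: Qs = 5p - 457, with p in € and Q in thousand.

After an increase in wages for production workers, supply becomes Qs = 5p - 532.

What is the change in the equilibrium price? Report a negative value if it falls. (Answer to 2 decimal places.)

+12.50

Solve the original market: 521 - p = 5p - 457, hence p = 163 and Q = 358.
The shock moves the curves to Qd = 521 - p and Qs = 5p - 532.
New equilibrium: 521 - p = 5p - 532 ⇒ 1053 = 6p ⇒ p = 175.5, Q = 345.5.
Δp = 175.5 − 163 = +12.50.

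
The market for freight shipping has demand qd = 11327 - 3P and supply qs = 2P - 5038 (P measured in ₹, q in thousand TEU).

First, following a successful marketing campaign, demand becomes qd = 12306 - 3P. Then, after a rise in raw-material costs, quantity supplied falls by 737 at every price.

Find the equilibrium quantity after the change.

Before the shock: 11327 - 3P = 2P - 5038 ⇒ 16365 = 5P ⇒ P = 3273, q = 1508.
The new curves are qd = 12306 - 3P (demand) and qs = 2P - 5775 (supply).
Clearing the new market: 12306 - 3P = 2P - 5775, so P = 3616.2 and q = 1457.4.

1457.4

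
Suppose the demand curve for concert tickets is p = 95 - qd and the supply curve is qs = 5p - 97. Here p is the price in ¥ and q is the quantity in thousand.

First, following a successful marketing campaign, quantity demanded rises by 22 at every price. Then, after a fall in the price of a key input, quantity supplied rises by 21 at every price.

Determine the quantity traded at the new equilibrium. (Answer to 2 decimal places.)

84.83

Solve the original market: 95 - p = 5p - 97, hence p = 32 and q = 63.
After the shift, demand is qd = 117 - p and supply is qs = 5p - 76.
Setting them equal: 117 - p = 5p - 76 → 193 = 6p, so p = 193/6 ≈ 32.1667 and q = 509/6 ≈ 84.8333.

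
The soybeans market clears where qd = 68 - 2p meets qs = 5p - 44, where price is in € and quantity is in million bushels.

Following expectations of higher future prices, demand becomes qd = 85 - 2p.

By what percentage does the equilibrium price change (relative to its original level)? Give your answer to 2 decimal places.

+15.18

Before the shock: 68 - 2p = 5p - 44 ⇒ 112 = 7p ⇒ p = 16, q = 36.
After the shift, demand is qd = 85 - 2p and supply is qs = 5p - 44.
Equate the new curves: 85 - 2p = 5p - 44, giving 129 = 7p, p = 129/7 ≈ 18.4286, q = 337/7 ≈ 48.1429.
%Δp = (18.4286 − 16) / 16 × 100 = +15.18%.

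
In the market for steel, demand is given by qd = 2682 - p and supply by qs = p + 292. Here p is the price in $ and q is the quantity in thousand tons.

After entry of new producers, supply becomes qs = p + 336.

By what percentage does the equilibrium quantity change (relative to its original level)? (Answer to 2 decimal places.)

+1.48

Original equilibrium: 2682 - p = p + 292 gives 2390 = 2p, so p = 1195 and q = 1487.
The new curves are qd = 2682 - p (demand) and qs = p + 336 (supply).
Setting them equal: 2682 - p = p + 336 → 2346 = 2p, so p = 1173 and q = 1509.
%Δq = (1509 − 1487) / 1487 × 100 = +1.48%.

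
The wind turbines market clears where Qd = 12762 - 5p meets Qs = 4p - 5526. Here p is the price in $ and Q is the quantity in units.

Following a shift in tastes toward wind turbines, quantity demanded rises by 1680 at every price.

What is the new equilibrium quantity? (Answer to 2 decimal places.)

Solve the original market: 12762 - 5p = 4p - 5526, hence p = 2032 and Q = 2602.
With the change applied: demand Qd = 14442 - 5p, supply Qs = 4p - 5526.
Setting them equal: 14442 - 5p = 4p - 5526 → 19968 = 9p, so p = 6656/3 ≈ 2218.6667 and Q = 10046/3 ≈ 3348.6667.

3348.67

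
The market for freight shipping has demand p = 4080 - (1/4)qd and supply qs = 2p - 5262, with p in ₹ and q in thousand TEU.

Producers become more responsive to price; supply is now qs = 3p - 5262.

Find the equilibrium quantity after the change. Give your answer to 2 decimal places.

3987.43

Initially, 16320 - 4p = 2p - 5262, so 21582 = 6p and p = 3597, q = 1932.
The shock moves the curves to qd = 16320 - 4p and qs = 3p - 5262.
Equate the new curves: 16320 - 4p = 3p - 5262, giving 21582 = 7p, p = 21582/7 ≈ 3083.1429, q = 27912/7 ≈ 3987.4286.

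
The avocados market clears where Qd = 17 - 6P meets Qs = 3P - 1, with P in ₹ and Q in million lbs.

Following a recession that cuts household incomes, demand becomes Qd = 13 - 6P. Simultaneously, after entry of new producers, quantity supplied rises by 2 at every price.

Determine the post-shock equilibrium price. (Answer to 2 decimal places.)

Before the shock: 17 - 6P = 3P - 1 ⇒ 18 = 9P ⇒ P = 2, Q = 5.
With the change applied: demand Qd = 13 - 6P, supply Qs = 3P + 1.
New equilibrium: 13 - 6P = 3P + 1 ⇒ 12 = 9P ⇒ P = 4/3 ≈ 1.3333, Q = 5.

1.33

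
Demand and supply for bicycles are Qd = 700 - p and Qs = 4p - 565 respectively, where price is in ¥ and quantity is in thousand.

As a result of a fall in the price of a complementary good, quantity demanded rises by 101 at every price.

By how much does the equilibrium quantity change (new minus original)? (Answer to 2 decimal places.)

Initially, 700 - p = 4p - 565, so 1265 = 5p and p = 253, Q = 447.
After the shift, demand is Qd = 801 - p and supply is Qs = 4p - 565.
New equilibrium: 801 - p = 4p - 565 ⇒ 1366 = 5p ⇒ p = 273.2, Q = 527.8.
ΔQ = 527.8 − 447 = +80.80.

+80.80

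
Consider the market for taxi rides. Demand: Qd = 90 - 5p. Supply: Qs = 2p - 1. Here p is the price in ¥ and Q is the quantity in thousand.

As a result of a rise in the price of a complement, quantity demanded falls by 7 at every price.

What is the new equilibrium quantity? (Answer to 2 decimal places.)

Initially, 90 - 5p = 2p - 1, so 91 = 7p and p = 13, Q = 25.
After the shift, demand is Qd = 83 - 5p and supply is Qs = 2p - 1.
Equate the new curves: 83 - 5p = 2p - 1, giving 84 = 7p, p = 12, Q = 23.

23.00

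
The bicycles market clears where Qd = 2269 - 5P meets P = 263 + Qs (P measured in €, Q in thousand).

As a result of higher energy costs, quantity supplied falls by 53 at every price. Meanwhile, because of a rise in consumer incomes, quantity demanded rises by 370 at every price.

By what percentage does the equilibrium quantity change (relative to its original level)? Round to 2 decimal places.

+11.01

Before the shock: 2269 - 5P = P - 263 ⇒ 2532 = 6P ⇒ P = 422, Q = 159.
After the shift, demand is Qd = 2639 - 5P and supply is Qs = P - 316.
Clearing the new market: 2639 - 5P = P - 316, so P = 492.5 and Q = 176.5.
%ΔQ = (176.5 − 159) / 159 × 100 = +11.01%.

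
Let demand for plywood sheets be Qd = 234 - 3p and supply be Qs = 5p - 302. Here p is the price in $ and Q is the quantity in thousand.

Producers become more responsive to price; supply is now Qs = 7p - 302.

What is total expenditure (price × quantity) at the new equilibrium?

3923.52

Solve the original market: 234 - 3p = 5p - 302, hence p = 67 and Q = 33.
The new curves are Qd = 234 - 3p (demand) and Qs = 7p - 302 (supply).
New equilibrium: 234 - 3p = 7p - 302 ⇒ 536 = 10p ⇒ p = 53.6, Q = 73.2.
New expenditure = 53.6 × 73.2 = 3923.52.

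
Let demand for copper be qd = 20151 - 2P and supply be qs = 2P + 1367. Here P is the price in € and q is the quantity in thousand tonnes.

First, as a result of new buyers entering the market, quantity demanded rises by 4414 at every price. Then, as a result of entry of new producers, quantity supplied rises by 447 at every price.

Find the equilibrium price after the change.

Original equilibrium: 20151 - 2P = 2P + 1367 gives 18784 = 4P, so P = 4696 and q = 10759.
The shock moves the curves to qd = 24565 - 2P and qs = 2P + 1814.
Setting them equal: 24565 - 2P = 2P + 1814 → 22751 = 4P, so P = 5687.75 and q = 13189.5.

5687.75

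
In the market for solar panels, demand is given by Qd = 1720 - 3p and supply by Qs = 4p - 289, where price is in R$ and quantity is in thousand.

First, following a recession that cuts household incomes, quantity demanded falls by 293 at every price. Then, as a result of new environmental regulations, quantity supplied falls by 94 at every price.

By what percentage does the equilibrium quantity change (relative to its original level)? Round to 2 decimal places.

Before the shock: 1720 - 3p = 4p - 289 ⇒ 2009 = 7p ⇒ p = 287, Q = 859.
With the change applied: demand Qd = 1427 - 3p, supply Qs = 4p - 383.
Clearing the new market: 1427 - 3p = 4p - 383, so p = 1810/7 ≈ 258.5714 and Q = 4559/7 ≈ 651.2857.
%ΔQ = (651.2857 − 859) / 859 × 100 = -24.18%.

-24.18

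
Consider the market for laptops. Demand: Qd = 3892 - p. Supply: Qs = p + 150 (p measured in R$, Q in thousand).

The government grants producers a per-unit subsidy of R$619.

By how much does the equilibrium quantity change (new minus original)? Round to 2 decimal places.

+309.50

Initially, 3892 - p = p + 150, so 3742 = 2p and p = 1871, Q = 2021.
Since sellers receive the price plus the subsidy, the effective supply curve becomes Qs = p + 769.
Setting them equal: 3892 - p = p + 769 → 3123 = 2p, so p = 1561.5 and Q = 2330.5.
ΔQ = 2330.5 − 2021 = +309.50.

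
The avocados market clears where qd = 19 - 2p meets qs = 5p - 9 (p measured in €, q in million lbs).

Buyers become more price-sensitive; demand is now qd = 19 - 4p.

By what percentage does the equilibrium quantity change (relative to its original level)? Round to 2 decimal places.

-40.40

Solve the original market: 19 - 2p = 5p - 9, hence p = 4 and q = 11.
After the shift, demand is qd = 19 - 4p and supply is qs = 5p - 9.
Equate the new curves: 19 - 4p = 5p - 9, giving 28 = 9p, p = 28/9 ≈ 3.1111, q = 59/9 ≈ 6.5556.
%Δq = (6.5556 − 11) / 11 × 100 = -40.40%.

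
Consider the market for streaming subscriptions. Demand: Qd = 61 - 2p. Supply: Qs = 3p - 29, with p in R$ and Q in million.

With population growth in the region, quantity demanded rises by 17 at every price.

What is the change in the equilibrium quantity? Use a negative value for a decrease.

Before the shock: 61 - 2p = 3p - 29 ⇒ 90 = 5p ⇒ p = 18, Q = 25.
The shock moves the curves to Qd = 78 - 2p and Qs = 3p - 29.
New equilibrium: 78 - 2p = 3p - 29 ⇒ 107 = 5p ⇒ p = 21.4, Q = 35.2.
ΔQ = 35.2 − 25 = +10.2.

+10.2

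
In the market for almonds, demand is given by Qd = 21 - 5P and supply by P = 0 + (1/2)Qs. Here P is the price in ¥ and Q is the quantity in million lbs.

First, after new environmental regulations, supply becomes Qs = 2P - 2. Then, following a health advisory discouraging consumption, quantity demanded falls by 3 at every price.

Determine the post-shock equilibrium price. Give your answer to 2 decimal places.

2.86

Solve the original market: 21 - 5P = 2P, hence P = 3 and Q = 6.
The shock moves the curves to Qd = 18 - 5P and Qs = 2P - 2.
Setting them equal: 18 - 5P = 2P - 2 → 20 = 7P, so P = 20/7 ≈ 2.8571 and Q = 26/7 ≈ 3.7143.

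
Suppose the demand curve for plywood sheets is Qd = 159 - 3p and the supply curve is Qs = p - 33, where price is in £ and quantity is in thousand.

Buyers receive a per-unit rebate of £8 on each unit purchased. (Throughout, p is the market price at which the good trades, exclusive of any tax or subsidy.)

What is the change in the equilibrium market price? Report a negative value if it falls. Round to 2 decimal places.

Before the shock: 159 - 3p = p - 33 ⇒ 192 = 4p ⇒ p = 48, Q = 15.
Since buyers' out-of-pocket price is the market price minus the rebate, the effective demand curve becomes Qd = 183 - 3p.
Equate the new curves: 183 - 3p = p - 33, giving 216 = 4p, p = 54, Q = 21.
Δp = 54 − 48 = +6.00.

+6.00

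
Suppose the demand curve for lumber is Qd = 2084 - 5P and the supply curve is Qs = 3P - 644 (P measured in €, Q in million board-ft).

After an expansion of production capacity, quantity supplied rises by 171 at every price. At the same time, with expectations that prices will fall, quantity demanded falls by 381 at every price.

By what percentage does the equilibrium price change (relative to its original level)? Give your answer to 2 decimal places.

Before the shock: 2084 - 5P = 3P - 644 ⇒ 2728 = 8P ⇒ P = 341, Q = 379.
With the change applied: demand Qd = 1703 - 5P, supply Qs = 3P - 473.
Setting them equal: 1703 - 5P = 3P - 473 → 2176 = 8P, so P = 272 and Q = 343.
%ΔP = (272 − 341) / 341 × 100 = -20.23%.

-20.23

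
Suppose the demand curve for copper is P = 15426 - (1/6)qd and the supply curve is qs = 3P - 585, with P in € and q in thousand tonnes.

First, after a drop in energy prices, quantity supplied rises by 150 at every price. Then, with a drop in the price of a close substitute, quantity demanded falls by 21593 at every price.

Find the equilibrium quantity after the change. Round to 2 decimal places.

Solve the original market: 92556 - 6P = 3P - 585, hence P = 10349 and q = 30462.
After the shift, demand is qd = 70963 - 6P and supply is qs = 3P - 435.
Setting them equal: 70963 - 6P = 3P - 435 → 71398 = 9P, so P = 71398/9 ≈ 7933.1111 and q = 70093/3 ≈ 23364.3333.

23364.33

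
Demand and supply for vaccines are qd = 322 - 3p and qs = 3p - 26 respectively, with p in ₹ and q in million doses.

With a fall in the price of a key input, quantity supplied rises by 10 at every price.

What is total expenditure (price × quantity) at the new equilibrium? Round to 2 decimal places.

8619.00

Original equilibrium: 322 - 3p = 3p - 26 gives 348 = 6p, so p = 58 and q = 148.
The shock moves the curves to qd = 322 - 3p and qs = 3p - 16.
Equate the new curves: 322 - 3p = 3p - 16, giving 338 = 6p, p = 169/3 ≈ 56.3333, q = 153.
New expenditure = 56.3333 × 153 = 8619.00.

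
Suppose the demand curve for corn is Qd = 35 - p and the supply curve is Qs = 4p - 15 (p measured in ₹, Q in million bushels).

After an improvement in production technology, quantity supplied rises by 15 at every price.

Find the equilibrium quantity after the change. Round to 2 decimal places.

28.00

Solve the original market: 35 - p = 4p - 15, hence p = 10 and Q = 25.
The new curves are Qd = 35 - p (demand) and Qs = 4p (supply).
Setting them equal: 35 - p = 4p → 35 = 5p, so p = 7 and Q = 28.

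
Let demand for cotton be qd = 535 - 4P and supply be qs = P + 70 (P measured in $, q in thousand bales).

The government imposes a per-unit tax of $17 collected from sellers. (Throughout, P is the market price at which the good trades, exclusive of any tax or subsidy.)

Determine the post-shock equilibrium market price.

96.4

Original equilibrium: 535 - 4P = P + 70 gives 465 = 5P, so P = 93 and q = 163.
Since sellers keep the price net of the tax, the effective supply curve becomes qs = P + 53.
Clearing the new market: 535 - 4P = P + 53, so P = 96.4 and q = 149.4.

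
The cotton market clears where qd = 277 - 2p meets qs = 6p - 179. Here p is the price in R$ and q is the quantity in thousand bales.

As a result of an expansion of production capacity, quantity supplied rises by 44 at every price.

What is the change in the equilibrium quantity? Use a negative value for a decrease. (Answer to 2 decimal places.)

Original equilibrium: 277 - 2p = 6p - 179 gives 456 = 8p, so p = 57 and q = 163.
The shock moves the curves to qd = 277 - 2p and qs = 6p - 135.
Equate the new curves: 277 - 2p = 6p - 135, giving 412 = 8p, p = 51.5, q = 174.
Δq = 174 − 163 = +11.00.

+11.00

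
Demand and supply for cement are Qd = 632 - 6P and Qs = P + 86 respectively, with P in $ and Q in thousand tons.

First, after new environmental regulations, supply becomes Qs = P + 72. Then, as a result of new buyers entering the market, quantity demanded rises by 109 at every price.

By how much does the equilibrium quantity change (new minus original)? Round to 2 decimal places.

Before the shock: 632 - 6P = P + 86 ⇒ 546 = 7P ⇒ P = 78, Q = 164.
After the shift, demand is Qd = 741 - 6P and supply is Qs = P + 72.
Equate the new curves: 741 - 6P = P + 72, giving 669 = 7P, P = 669/7 ≈ 95.5714, Q = 1173/7 ≈ 167.5714.
ΔQ = 167.5714 − 164 = +3.57.

+3.57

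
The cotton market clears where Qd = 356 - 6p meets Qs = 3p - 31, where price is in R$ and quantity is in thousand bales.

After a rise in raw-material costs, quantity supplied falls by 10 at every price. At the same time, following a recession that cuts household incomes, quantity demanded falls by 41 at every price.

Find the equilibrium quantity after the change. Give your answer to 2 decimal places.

77.67

Before the shock: 356 - 6p = 3p - 31 ⇒ 387 = 9p ⇒ p = 43, Q = 98.
The shock moves the curves to Qd = 315 - 6p and Qs = 3p - 41.
Clearing the new market: 315 - 6p = 3p - 41, so p = 356/9 ≈ 39.5556 and Q = 233/3 ≈ 77.6667.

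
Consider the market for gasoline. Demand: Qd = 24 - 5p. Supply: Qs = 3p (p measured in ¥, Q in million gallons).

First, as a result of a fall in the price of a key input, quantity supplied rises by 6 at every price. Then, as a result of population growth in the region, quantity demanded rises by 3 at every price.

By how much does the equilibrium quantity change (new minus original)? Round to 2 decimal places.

+4.88

Original equilibrium: 24 - 5p = 3p gives 24 = 8p, so p = 3 and Q = 9.
With the change applied: demand Qd = 27 - 5p, supply Qs = 3p + 6.
Setting them equal: 27 - 5p = 3p + 6 → 21 = 8p, so p = 2.625 and Q = 13.875.
ΔQ = 13.875 − 9 = +4.88.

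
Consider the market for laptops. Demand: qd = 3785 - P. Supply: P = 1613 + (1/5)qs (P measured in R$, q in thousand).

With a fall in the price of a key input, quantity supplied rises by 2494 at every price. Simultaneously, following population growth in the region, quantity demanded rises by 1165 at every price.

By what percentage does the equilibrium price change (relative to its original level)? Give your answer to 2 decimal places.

Original equilibrium: 3785 - P = 5P - 8065 gives 11850 = 6P, so P = 1975 and q = 1810.
With the change applied: demand qd = 4950 - P, supply qs = 5P - 5571.
Setting them equal: 4950 - P = 5P - 5571 → 10521 = 6P, so P = 1753.5 and q = 3196.5.
%ΔP = (1753.5 − 1975) / 1975 × 100 = -11.22%.

-11.22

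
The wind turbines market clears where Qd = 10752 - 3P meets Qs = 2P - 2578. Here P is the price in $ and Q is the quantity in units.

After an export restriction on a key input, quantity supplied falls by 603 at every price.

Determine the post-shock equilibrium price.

2786.6

Initially, 10752 - 3P = 2P - 2578, so 13330 = 5P and P = 2666, Q = 2754.
The new curves are Qd = 10752 - 3P (demand) and Qs = 2P - 3181 (supply).
Clearing the new market: 10752 - 3P = 2P - 3181, so P = 2786.6 and Q = 2392.2.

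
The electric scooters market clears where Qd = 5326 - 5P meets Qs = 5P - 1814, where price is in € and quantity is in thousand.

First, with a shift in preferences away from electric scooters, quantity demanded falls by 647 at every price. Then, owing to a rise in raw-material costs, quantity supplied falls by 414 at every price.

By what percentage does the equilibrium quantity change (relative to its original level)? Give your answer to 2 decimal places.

-30.21

Before the shock: 5326 - 5P = 5P - 1814 ⇒ 7140 = 10P ⇒ P = 714, Q = 1756.
The new curves are Qd = 4679 - 5P (demand) and Qs = 5P - 2228 (supply).
Equate the new curves: 4679 - 5P = 5P - 2228, giving 6907 = 10P, P = 690.7, Q = 1225.5.
%ΔQ = (1225.5 − 1756) / 1756 × 100 = -30.21%.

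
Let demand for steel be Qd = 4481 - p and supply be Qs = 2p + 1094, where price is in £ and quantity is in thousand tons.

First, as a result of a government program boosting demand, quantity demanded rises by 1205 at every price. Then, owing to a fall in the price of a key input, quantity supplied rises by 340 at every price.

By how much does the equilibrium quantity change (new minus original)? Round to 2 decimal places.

Solve the original market: 4481 - p = 2p + 1094, hence p = 1129 and Q = 3352.
With the change applied: demand Qd = 5686 - p, supply Qs = 2p + 1434.
Setting them equal: 5686 - p = 2p + 1434 → 4252 = 3p, so p = 4252/3 ≈ 1417.3333 and Q = 12806/3 ≈ 4268.6667.
ΔQ = 4268.6667 − 3352 = +916.67.

+916.67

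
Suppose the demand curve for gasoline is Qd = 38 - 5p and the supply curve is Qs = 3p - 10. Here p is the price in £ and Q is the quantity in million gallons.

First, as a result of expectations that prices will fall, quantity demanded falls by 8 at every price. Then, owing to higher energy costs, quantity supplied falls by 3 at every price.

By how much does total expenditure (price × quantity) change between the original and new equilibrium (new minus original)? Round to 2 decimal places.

-31.20

Original equilibrium: 38 - 5p = 3p - 10 gives 48 = 8p, so p = 6 and Q = 8.
After the shift, demand is Qd = 30 - 5p and supply is Qs = 3p - 13.
Equate the new curves: 30 - 5p = 3p - 13, giving 43 = 8p, p = 5.375, Q = 3.125.
Expenditure moves from 6×8 = 48 to 5.375×3.125 = 16.796875; change = -31.20.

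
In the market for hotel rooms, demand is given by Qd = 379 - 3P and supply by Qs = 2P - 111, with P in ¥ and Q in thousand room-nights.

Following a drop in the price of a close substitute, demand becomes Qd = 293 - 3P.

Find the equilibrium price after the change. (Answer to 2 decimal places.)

Before the shock: 379 - 3P = 2P - 111 ⇒ 490 = 5P ⇒ P = 98, Q = 85.
The new curves are Qd = 293 - 3P (demand) and Qs = 2P - 111 (supply).
New equilibrium: 293 - 3P = 2P - 111 ⇒ 404 = 5P ⇒ P = 80.8, Q = 50.6.

80.80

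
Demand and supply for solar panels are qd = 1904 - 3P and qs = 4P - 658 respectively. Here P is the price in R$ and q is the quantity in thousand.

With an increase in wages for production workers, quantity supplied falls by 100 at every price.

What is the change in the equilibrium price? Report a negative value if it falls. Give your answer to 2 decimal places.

Before the shock: 1904 - 3P = 4P - 658 ⇒ 2562 = 7P ⇒ P = 366, q = 806.
The shock moves the curves to qd = 1904 - 3P and qs = 4P - 758.
Setting them equal: 1904 - 3P = 4P - 758 → 2662 = 7P, so P = 2662/7 ≈ 380.2857 and q = 5342/7 ≈ 763.1429.
ΔP = 380.2857 − 366 = +14.29.

+14.29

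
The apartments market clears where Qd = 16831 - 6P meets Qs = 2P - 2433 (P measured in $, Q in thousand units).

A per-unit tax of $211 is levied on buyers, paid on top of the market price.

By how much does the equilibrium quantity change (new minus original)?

Initially, 16831 - 6P = 2P - 2433, so 19264 = 8P and P = 2408, Q = 2383.
Since buyers pay the price plus the tax, the effective demand curve becomes Qd = 15565 - 6P.
Clearing the new market: 15565 - 6P = 2P - 2433, so P = 2249.75 and Q = 2066.5.
ΔQ = 2066.5 − 2383 = -316.5.

-316.5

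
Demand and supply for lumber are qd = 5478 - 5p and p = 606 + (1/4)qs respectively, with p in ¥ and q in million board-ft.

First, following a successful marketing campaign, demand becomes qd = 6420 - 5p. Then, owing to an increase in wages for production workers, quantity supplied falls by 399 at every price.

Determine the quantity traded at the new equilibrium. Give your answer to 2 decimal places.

1285.00

Solve the original market: 5478 - 5p = 4p - 2424, hence p = 878 and q = 1088.
After the shift, demand is qd = 6420 - 5p and supply is qs = 4p - 2823.
Clearing the new market: 6420 - 5p = 4p - 2823, so p = 1027 and q = 1285.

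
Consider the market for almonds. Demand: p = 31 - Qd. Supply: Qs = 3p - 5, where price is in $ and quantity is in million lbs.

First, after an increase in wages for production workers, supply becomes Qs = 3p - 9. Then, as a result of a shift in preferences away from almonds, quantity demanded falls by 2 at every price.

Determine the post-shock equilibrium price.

9.5

Solve the original market: 31 - p = 3p - 5, hence p = 9 and Q = 22.
The new curves are Qd = 29 - p (demand) and Qs = 3p - 9 (supply).
Clearing the new market: 29 - p = 3p - 9, so p = 9.5 and Q = 19.5.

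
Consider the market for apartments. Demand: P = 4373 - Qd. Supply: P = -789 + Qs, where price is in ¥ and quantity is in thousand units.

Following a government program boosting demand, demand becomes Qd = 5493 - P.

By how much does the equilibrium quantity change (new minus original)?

Original equilibrium: 4373 - P = P + 789 gives 3584 = 2P, so P = 1792 and Q = 2581.
After the shift, demand is Qd = 5493 - P and supply is Qs = P + 789.
Clearing the new market: 5493 - P = P + 789, so P = 2352 and Q = 3141.
ΔQ = 3141 − 2581 = +560.

+560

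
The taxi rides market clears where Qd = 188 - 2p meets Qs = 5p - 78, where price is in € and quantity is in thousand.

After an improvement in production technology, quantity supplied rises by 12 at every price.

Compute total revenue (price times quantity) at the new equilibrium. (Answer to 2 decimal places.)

Initially, 188 - 2p = 5p - 78, so 266 = 7p and p = 38, Q = 112.
The new curves are Qd = 188 - 2p (demand) and Qs = 5p - 66 (supply).
Equate the new curves: 188 - 2p = 5p - 66, giving 254 = 7p, p = 254/7 ≈ 36.2857, Q = 808/7 ≈ 115.4286.
New expenditure = 36.2857 × 115.4286 = 4188.41.

4188.41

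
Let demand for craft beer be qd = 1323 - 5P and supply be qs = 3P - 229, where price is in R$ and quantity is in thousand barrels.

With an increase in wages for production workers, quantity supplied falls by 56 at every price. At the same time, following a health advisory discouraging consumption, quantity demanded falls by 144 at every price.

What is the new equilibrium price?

Before the shock: 1323 - 5P = 3P - 229 ⇒ 1552 = 8P ⇒ P = 194, q = 353.
The new curves are qd = 1179 - 5P (demand) and qs = 3P - 285 (supply).
New equilibrium: 1179 - 5P = 3P - 285 ⇒ 1464 = 8P ⇒ P = 183, q = 264.

183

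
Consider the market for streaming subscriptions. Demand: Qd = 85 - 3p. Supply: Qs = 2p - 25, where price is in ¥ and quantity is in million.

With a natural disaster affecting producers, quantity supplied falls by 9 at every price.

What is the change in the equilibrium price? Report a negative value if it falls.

Before the shock: 85 - 3p = 2p - 25 ⇒ 110 = 5p ⇒ p = 22, Q = 19.
With the change applied: demand Qd = 85 - 3p, supply Qs = 2p - 34.
Equate the new curves: 85 - 3p = 2p - 34, giving 119 = 5p, p = 23.8, Q = 13.6.
Δp = 23.8 − 22 = +1.8.

+1.8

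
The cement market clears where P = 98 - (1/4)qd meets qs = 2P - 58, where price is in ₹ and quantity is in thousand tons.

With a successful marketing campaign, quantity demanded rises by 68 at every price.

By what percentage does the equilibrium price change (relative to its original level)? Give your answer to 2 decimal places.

Before the shock: 392 - 4P = 2P - 58 ⇒ 450 = 6P ⇒ P = 75, q = 92.
After the shift, demand is qd = 460 - 4P and supply is qs = 2P - 58.
New equilibrium: 460 - 4P = 2P - 58 ⇒ 518 = 6P ⇒ P = 259/3 ≈ 86.3333, q = 344/3 ≈ 114.6667.
%ΔP = (86.3333 − 75) / 75 × 100 = +15.11%.

+15.11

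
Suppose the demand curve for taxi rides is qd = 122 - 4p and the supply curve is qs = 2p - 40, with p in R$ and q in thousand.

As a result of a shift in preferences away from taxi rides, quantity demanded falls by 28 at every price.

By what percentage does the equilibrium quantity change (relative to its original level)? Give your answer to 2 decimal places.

Initially, 122 - 4p = 2p - 40, so 162 = 6p and p = 27, q = 14.
The shock moves the curves to qd = 94 - 4p and qs = 2p - 40.
Clearing the new market: 94 - 4p = 2p - 40, so p = 67/3 ≈ 22.3333 and q = 14/3 ≈ 4.6667.
%Δq = (4.6667 − 14) / 14 × 100 = -66.67%.

-66.67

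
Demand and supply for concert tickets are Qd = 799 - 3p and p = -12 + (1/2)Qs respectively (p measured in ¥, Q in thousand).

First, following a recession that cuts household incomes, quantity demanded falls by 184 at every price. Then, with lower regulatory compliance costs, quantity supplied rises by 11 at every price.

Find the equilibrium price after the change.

Solve the original market: 799 - 3p = 2p + 24, hence p = 155 and Q = 334.
The new curves are Qd = 615 - 3p (demand) and Qs = 2p + 35 (supply).
Equate the new curves: 615 - 3p = 2p + 35, giving 580 = 5p, p = 116, Q = 267.

116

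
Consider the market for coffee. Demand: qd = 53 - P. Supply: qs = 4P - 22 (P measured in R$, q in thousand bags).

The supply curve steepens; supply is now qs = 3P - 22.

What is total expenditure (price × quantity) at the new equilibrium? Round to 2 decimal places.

Solve the original market: 53 - P = 4P - 22, hence P = 15 and q = 38.
After the shift, demand is qd = 53 - P and supply is qs = 3P - 22.
Clearing the new market: 53 - P = 3P - 22, so P = 18.75 and q = 34.25.
New expenditure = 18.75 × 34.25 = 642.19.

642.19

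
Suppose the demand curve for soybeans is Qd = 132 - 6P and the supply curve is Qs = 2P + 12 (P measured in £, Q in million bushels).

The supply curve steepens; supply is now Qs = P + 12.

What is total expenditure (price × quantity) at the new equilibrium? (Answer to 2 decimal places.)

Solve the original market: 132 - 6P = 2P + 12, hence P = 15 and Q = 42.
After the shift, demand is Qd = 132 - 6P and supply is Qs = P + 12.
Clearing the new market: 132 - 6P = P + 12, so P = 120/7 ≈ 17.1429 and Q = 204/7 ≈ 29.1429.
New expenditure = 17.1429 × 29.1429 = 499.59.

499.59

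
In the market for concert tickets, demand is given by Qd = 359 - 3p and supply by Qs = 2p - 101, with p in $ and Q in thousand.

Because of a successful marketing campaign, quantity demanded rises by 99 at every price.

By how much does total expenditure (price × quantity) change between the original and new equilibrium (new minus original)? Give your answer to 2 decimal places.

+6070.68

Original equilibrium: 359 - 3p = 2p - 101 gives 460 = 5p, so p = 92 and Q = 83.
The shock moves the curves to Qd = 458 - 3p and Qs = 2p - 101.
New equilibrium: 458 - 3p = 2p - 101 ⇒ 559 = 5p ⇒ p = 111.8, Q = 122.6.
Expenditure moves from 92×83 = 7636 to 111.8×122.6 = 13706.68; change = +6070.68.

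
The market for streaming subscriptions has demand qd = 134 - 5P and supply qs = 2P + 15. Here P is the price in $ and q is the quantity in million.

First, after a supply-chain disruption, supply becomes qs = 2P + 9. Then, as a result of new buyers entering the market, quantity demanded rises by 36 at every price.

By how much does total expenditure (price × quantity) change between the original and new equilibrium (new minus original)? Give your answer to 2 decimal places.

Initially, 134 - 5P = 2P + 15, so 119 = 7P and P = 17, q = 49.
After the shift, demand is qd = 170 - 5P and supply is qs = 2P + 9.
Equate the new curves: 170 - 5P = 2P + 9, giving 161 = 7P, P = 23, q = 55.
Expenditure moves from 17×49 = 833 to 23×55 = 1265; change = +432.00.

+432.00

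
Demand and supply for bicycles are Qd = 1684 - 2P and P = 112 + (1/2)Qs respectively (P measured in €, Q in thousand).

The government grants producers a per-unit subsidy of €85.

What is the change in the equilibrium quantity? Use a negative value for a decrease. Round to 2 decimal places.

+85.00

Solve the original market: 1684 - 2P = 2P - 224, hence P = 477 and Q = 730.
Since sellers receive the price plus the subsidy, the effective supply curve becomes Qs = 2P - 54.
Clearing the new market: 1684 - 2P = 2P - 54, so P = 434.5 and Q = 815.
ΔQ = 815 − 730 = +85.00.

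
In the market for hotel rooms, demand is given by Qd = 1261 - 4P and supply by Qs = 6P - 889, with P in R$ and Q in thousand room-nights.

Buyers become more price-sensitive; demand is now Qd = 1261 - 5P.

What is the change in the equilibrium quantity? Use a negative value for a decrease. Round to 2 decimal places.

Initially, 1261 - 4P = 6P - 889, so 2150 = 10P and P = 215, Q = 401.
With the change applied: demand Qd = 1261 - 5P, supply Qs = 6P - 889.
Setting them equal: 1261 - 5P = 6P - 889 → 2150 = 11P, so P = 2150/11 ≈ 195.4545 and Q = 3121/11 ≈ 283.7273.
ΔQ = 283.7273 − 401 = -117.27.

-117.27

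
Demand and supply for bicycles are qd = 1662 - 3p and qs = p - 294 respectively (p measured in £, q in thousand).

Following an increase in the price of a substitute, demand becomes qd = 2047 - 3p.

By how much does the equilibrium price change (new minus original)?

Original equilibrium: 1662 - 3p = p - 294 gives 1956 = 4p, so p = 489 and q = 195.
After the shift, demand is qd = 2047 - 3p and supply is qs = p - 294.
Clearing the new market: 2047 - 3p = p - 294, so p = 585.25 and q = 291.25.
Δp = 585.25 − 489 = +96.25.

+96.25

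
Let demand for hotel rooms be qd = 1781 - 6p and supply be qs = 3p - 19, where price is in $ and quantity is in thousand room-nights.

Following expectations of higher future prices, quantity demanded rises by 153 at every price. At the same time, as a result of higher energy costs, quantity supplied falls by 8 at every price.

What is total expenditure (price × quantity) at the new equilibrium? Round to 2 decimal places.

136543.70

Before the shock: 1781 - 6p = 3p - 19 ⇒ 1800 = 9p ⇒ p = 200, q = 581.
After the shift, demand is qd = 1934 - 6p and supply is qs = 3p - 27.
Equate the new curves: 1934 - 6p = 3p - 27, giving 1961 = 9p, p = 1961/9 ≈ 217.8889, q = 1880/3 ≈ 626.6667.
New expenditure = 217.8889 × 626.6667 = 136543.70.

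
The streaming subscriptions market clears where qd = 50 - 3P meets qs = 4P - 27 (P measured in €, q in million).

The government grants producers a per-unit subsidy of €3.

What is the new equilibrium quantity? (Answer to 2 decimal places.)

Initially, 50 - 3P = 4P - 27, so 77 = 7P and P = 11, q = 17.
Since sellers receive the price plus the subsidy, the effective supply curve becomes qs = 4P - 15.
Clearing the new market: 50 - 3P = 4P - 15, so P = 65/7 ≈ 9.2857 and q = 155/7 ≈ 22.1429.

22.14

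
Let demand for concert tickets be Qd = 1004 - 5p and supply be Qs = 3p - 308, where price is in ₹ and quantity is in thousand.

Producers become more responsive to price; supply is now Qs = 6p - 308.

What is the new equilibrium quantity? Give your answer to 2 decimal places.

407.64

Solve the original market: 1004 - 5p = 3p - 308, hence p = 164 and Q = 184.
The shock moves the curves to Qd = 1004 - 5p and Qs = 6p - 308.
Equate the new curves: 1004 - 5p = 6p - 308, giving 1312 = 11p, p = 1312/11 ≈ 119.2727, Q = 4484/11 ≈ 407.6364.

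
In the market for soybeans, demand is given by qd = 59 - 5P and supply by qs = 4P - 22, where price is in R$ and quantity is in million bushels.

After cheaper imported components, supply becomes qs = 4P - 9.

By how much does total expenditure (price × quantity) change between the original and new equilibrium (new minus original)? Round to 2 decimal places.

Original equilibrium: 59 - 5P = 4P - 22 gives 81 = 9P, so P = 9 and q = 14.
The shock moves the curves to qd = 59 - 5P and qs = 4P - 9.
Equate the new curves: 59 - 5P = 4P - 9, giving 68 = 9P, P = 68/9 ≈ 7.5556, q = 191/9 ≈ 21.2222.
Expenditure moves from 9×14 = 126 to 7.5556×21.2222 = 160.3457; change = +34.35.

+34.35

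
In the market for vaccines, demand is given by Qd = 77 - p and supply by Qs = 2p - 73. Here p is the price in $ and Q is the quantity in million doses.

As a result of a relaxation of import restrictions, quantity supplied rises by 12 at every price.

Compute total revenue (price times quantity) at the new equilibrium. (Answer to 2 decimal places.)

1426.00

Initially, 77 - p = 2p - 73, so 150 = 3p and p = 50, Q = 27.
The new curves are Qd = 77 - p (demand) and Qs = 2p - 61 (supply).
Equate the new curves: 77 - p = 2p - 61, giving 138 = 3p, p = 46, Q = 31.
New expenditure = 46 × 31 = 1426.00.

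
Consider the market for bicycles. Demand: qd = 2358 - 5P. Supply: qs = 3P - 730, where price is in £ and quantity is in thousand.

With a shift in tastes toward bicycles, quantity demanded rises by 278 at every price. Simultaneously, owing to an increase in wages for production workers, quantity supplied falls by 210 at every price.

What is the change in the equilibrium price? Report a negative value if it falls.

+61

Original equilibrium: 2358 - 5P = 3P - 730 gives 3088 = 8P, so P = 386 and q = 428.
The new curves are qd = 2636 - 5P (demand) and qs = 3P - 940 (supply).
Equate the new curves: 2636 - 5P = 3P - 940, giving 3576 = 8P, P = 447, q = 401.
ΔP = 447 − 386 = +61.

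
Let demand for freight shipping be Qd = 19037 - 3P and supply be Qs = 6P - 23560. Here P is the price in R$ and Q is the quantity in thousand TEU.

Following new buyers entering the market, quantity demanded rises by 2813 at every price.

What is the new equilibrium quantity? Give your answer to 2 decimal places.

6713.33

Solve the original market: 19037 - 3P = 6P - 23560, hence P = 4733 and Q = 4838.
After the shift, demand is Qd = 21850 - 3P and supply is Qs = 6P - 23560.
Setting them equal: 21850 - 3P = 6P - 23560 → 45410 = 9P, so P = 45410/9 ≈ 5045.5556 and Q = 20140/3 ≈ 6713.3333.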